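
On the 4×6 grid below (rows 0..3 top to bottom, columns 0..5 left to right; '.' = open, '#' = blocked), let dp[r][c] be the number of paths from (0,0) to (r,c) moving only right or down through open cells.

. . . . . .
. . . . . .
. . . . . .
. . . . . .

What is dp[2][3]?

10

r\c   0   1   2   3   4   5
  0   1   1   1   1   1   1
  1   1   2   3   4   5   6
  2   1   3   6  10  15  21
  3   1   4  10  20  35  56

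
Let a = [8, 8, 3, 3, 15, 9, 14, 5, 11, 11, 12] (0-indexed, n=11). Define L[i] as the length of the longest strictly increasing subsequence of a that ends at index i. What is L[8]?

3

   i    0    1    2    3    4    5    6    7    8    9   10
a[i]    8    8    3    3   15    9   14    5   11   11   12
L[i]    1    1    1    1    2    2    3    2    3    3    4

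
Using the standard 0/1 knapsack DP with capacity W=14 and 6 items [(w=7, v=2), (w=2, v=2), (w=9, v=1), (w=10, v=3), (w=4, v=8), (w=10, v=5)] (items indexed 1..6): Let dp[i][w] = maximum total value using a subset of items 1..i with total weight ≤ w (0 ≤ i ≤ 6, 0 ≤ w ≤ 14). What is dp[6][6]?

i\w   0   1   2   3   4   5   6   7   8   9  10  11  12  13  14
  0   0   0   0   0   0   0   0   0   0   0   0   0   0   0   0
  1   0   0   0   0   0   0   0   2   2   2   2   2   2   2   2
  2   0   0   2   2   2   2   2   2   2   4   4   4   4   4   4
  3   0   0   2   2   2   2   2   2   2   4   4   4   4   4   4
  4   0   0   2   2   2   2   2   2   2   4   4   4   5   5   5
  5   0   0   2   2   8   8  10  10  10  10  10  10  10  12  12
  6   0   0   2   2   8   8  10  10  10  10  10  10  10  12  13

10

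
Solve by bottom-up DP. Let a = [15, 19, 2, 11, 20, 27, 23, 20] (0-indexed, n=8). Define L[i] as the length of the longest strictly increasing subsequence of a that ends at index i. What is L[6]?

   i    0    1    2    3    4    5    6    7
a[i]   15   19    2   11   20   27   23   20
L[i]    1    2    1    2    3    4    4    3

4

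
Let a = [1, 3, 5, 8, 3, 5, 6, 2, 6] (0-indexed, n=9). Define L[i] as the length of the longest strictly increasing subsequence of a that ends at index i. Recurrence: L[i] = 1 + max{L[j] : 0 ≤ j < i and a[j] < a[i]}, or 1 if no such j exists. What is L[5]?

   i    0    1    2    3    4    5    6    7    8
a[i]    1    3    5    8    3    5    6    2    6
L[i]    1    2    3    4    2    3    4    2    4

3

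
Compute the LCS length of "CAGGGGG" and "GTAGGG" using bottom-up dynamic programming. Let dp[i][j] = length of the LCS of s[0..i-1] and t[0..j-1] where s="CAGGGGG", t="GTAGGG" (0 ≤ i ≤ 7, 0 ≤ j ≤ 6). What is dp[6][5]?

3

   ''  G  T  A  G  G  G
''  0  0  0  0  0  0  0
 C  0  0  0  0  0  0  0
 A  0  0  0  1  1  1  1
 G  0  1  1  1  2  2  2
 G  0  1  1  1  2  3  3
 G  0  1  1  1  2  3  4
 G  0  1  1  1  2  3  4
 G  0  1  1  1  2  3  4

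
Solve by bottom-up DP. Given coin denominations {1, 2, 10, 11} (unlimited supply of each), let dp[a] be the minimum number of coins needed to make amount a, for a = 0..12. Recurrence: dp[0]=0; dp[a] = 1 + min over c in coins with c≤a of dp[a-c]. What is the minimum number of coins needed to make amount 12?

 a  0  1  2  3  4  5  6  7  8  9 10 11 12
dp  0  1  1  2  2  3  3  4  4  5  1  1  2

2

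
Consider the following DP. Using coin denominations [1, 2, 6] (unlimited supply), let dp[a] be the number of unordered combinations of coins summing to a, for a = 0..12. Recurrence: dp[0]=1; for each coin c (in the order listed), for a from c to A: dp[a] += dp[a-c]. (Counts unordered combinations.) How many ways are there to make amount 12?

after  coin     0     1     2     3     4     5     6     7     8     9    10    11    12
          1     1     1     1     1     1     1     1     1     1     1     1     1     1
          2     1     1     2     2     3     3     4     4     5     5     6     6     7
          6     1     1     2     2     3     3     5     5     7     7     9     9    12

12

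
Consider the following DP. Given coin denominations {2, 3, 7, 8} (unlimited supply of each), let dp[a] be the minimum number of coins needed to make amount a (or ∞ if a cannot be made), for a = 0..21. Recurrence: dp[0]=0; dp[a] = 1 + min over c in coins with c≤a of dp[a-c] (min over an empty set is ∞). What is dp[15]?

2

 a  0  1  2  3  4  5  6  7  8  9 10 11 12 13 14 15 16 17 18 19 20 21
dp  0  -  1  1  2  2  2  1  1  2  2  2  3  3  2  2  2  3  3  3  4  3
(- denotes ∞ / unreachable)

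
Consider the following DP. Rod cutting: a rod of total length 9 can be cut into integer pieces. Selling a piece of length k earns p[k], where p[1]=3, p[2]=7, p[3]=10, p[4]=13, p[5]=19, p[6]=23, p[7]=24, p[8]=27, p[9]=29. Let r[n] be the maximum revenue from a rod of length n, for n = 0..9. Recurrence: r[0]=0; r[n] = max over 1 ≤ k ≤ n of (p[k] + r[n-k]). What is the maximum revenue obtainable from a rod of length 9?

33

   n    0    1    2    3    4    5    6    7    8    9
r[n]    0    3    7   10   14   19   23   26   30   33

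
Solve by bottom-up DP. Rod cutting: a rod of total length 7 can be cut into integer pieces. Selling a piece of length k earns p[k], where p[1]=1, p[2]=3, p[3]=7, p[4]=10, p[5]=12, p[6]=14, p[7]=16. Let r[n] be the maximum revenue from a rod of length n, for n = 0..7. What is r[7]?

17

   n    0    1    2    3    4    5    6    7
r[n]    0    1    3    7   10   12   14   17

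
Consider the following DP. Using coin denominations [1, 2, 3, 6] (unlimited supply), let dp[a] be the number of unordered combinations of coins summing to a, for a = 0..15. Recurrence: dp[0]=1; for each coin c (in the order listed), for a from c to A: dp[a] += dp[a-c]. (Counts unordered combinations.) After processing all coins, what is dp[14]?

36

after  coin     0     1     2     3     4     5     6     7     8     9    10    11    12    13    14    15
          1     1     1     1     1     1     1     1     1     1     1     1     1     1     1     1     1
          2     1     1     2     2     3     3     4     4     5     5     6     6     7     7     8     8
          3     1     1     2     3     4     5     7     8    10    12    14    16    19    21    24    27
          6     1     1     2     3     4     5     8     9    12    15    18    21    27    30    36    42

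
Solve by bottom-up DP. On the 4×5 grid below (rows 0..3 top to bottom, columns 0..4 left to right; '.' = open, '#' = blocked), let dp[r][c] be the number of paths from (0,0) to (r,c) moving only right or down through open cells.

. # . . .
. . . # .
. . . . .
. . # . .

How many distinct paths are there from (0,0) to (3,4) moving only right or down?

r\c   0   1   2   3   4
  0   1   0   0   0   0
  1   1   1   1   0   0
  2   1   2   3   3   3
  3   1   3   0   3   6

6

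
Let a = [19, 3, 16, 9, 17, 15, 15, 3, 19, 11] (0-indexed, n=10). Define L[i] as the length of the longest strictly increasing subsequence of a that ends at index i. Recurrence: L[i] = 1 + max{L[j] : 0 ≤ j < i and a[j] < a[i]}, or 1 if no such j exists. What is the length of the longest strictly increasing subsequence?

4

   i    0    1    2    3    4    5    6    7    8    9
a[i]   19    3   16    9   17   15   15    3   19   11
L[i]    1    1    2    2    3    3    3    1    4    3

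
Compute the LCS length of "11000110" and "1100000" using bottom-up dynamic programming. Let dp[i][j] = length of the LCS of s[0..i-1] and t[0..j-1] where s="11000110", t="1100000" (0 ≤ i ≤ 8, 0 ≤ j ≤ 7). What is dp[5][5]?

   ''  1  1  0  0  0  0  0
''  0  0  0  0  0  0  0  0
 1  0  1  1  1  1  1  1  1
 1  0  1  2  2  2  2  2  2
 0  0  1  2  3  3  3  3  3
 0  0  1  2  3  4  4  4  4
 0  0  1  2  3  4  5  5  5
 1  0  1  2  3  4  5  5  5
 1  0  1  2  3  4  5  5  5
 0  0  1  2  3  4  5  6  6

5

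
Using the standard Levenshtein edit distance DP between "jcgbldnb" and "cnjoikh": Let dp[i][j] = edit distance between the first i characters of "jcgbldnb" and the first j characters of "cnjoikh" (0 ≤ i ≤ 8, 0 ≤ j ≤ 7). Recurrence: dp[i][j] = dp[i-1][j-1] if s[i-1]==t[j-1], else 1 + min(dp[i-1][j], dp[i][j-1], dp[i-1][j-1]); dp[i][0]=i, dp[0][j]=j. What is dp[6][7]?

   ''  c  n  j  o  i  k  h
''  0  1  2  3  4  5  6  7
 j  1  1  2  2  3  4  5  6
 c  2  1  2  3  3  4  5  6
 g  3  2  2  3  4  4  5  6
 b  4  3  3  3  4  5  5  6
 l  5  4  4  4  4  5  6  6
 d  6  5  5  5  5  5  6  7
 n  7  6  5  6  6  6  6  7
 b  8  7  6  6  7  7  7  7

7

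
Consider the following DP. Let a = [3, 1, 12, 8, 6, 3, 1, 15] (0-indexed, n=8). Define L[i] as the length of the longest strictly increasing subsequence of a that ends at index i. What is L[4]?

2

   i    0    1    2    3    4    5    6    7
a[i]    3    1   12    8    6    3    1   15
L[i]    1    1    2    2    2    2    1    3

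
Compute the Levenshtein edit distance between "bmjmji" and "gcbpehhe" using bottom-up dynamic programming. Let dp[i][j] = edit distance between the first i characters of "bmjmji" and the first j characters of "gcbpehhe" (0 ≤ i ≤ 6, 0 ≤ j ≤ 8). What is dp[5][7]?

   ''  g  c  b  p  e  h  h  e
''  0  1  2  3  4  5  6  7  8
 b  1  1  2  2  3  4  5  6  7
 m  2  2  2  3  3  4  5  6  7
 j  3  3  3  3  4  4  5  6  7
 m  4  4  4  4  4  5  5  6  7
 j  5  5  5  5  5  5  6  6  7
 i  6  6  6  6  6  6  6  7  7

6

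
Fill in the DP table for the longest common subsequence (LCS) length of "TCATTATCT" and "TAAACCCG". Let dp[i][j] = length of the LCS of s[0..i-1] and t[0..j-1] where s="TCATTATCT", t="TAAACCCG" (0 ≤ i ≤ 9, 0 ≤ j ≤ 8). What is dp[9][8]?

   ''  T  A  A  A  C  C  C  G
''  0  0  0  0  0  0  0  0  0
 T  0  1  1  1  1  1  1  1  1
 C  0  1  1  1  1  2  2  2  2
 A  0  1  2  2  2  2  2  2  2
 T  0  1  2  2  2  2  2  2  2
 T  0  1  2  2  2  2  2  2  2
 A  0  1  2  3  3  3  3  3  3
 T  0  1  2  3  3  3  3  3  3
 C  0  1  2  3  3  4  4  4  4
 T  0  1  2  3  3  4  4  4  4

4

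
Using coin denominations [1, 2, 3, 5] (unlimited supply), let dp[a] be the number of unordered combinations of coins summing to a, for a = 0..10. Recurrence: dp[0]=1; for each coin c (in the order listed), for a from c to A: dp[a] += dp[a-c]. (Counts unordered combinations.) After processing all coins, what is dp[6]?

after  coin     0     1     2     3     4     5     6     7     8     9    10
          1     1     1     1     1     1     1     1     1     1     1     1
          2     1     1     2     2     3     3     4     4     5     5     6
          3     1     1     2     3     4     5     7     8    10    12    14
          5     1     1     2     3     4     6     8    10    13    16    20

8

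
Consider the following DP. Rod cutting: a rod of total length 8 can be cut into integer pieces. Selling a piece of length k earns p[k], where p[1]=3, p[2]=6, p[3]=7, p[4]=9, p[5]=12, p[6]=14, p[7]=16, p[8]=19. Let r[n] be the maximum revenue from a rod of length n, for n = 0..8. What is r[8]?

   n    0    1    2    3    4    5    6    7    8
r[n]    0    3    6    9   12   15   18   21   24

24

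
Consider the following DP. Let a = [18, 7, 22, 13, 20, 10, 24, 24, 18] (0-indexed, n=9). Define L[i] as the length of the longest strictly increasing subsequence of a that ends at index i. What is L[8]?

3

   i    0    1    2    3    4    5    6    7    8
a[i]   18    7   22   13   20   10   24   24   18
L[i]    1    1    2    2    3    2    4    4    3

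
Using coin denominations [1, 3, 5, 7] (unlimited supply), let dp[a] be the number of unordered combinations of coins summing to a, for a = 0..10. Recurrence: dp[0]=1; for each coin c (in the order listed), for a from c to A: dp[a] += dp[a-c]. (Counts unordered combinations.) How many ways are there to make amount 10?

after  coin     0     1     2     3     4     5     6     7     8     9    10
          1     1     1     1     1     1     1     1     1     1     1     1
          3     1     1     1     2     2     2     3     3     3     4     4
          5     1     1     1     2     2     3     4     4     5     6     7
          7     1     1     1     2     2     3     4     5     6     7     9

9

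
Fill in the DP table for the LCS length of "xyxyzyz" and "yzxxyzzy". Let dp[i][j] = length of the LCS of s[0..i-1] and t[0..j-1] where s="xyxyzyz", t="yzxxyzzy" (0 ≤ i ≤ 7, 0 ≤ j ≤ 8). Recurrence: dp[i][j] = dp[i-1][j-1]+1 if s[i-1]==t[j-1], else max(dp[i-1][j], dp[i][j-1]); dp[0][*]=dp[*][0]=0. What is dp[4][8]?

3

   ''  y  z  x  x  y  z  z  y
''  0  0  0  0  0  0  0  0  0
 x  0  0  0  1  1  1  1  1  1
 y  0  1  1  1  1  2  2  2  2
 x  0  1  1  2  2  2  2  2  2
 y  0  1  1  2  2  3  3  3  3
 z  0  1  2  2  2  3  4  4  4
 y  0  1  2  2  2  3  4  4  5
 z  0  1  2  2  2  3  4  5  5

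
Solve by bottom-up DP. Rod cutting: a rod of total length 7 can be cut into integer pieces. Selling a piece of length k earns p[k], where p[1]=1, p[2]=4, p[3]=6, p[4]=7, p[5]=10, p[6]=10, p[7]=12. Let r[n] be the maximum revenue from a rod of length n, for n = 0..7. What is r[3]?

   n    0    1    2    3    4    5    6    7
r[n]    0    1    4    6    8   10   12   14

6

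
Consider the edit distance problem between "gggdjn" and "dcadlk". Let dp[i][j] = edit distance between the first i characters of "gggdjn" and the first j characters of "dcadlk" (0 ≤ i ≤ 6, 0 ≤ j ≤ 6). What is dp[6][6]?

5

   ''  d  c  a  d  l  k
''  0  1  2  3  4  5  6
 g  1  1  2  3  4  5  6
 g  2  2  2  3  4  5  6
 g  3  3  3  3  4  5  6
 d  4  3  4  4  3  4  5
 j  5  4  4  5  4  4  5
 n  6  5  5  5  5  5  5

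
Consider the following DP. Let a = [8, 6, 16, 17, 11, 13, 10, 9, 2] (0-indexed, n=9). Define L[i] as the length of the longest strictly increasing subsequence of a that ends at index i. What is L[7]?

2

   i    0    1    2    3    4    5    6    7    8
a[i]    8    6   16   17   11   13   10    9    2
L[i]    1    1    2    3    2    3    2    2    1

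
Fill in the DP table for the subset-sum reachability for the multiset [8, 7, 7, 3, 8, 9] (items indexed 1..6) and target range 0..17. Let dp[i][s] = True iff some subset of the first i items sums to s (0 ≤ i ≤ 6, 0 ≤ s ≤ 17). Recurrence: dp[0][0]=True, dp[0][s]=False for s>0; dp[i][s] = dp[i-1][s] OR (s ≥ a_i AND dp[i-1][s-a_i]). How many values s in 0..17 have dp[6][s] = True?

12

i\s   0   1   2   3   4   5   6   7   8   9  10  11  12  13  14  15  16  17
  0   T   F   F   F   F   F   F   F   F   F   F   F   F   F   F   F   F   F
  1   T   F   F   F   F   F   F   F   T   F   F   F   F   F   F   F   F   F
  2   T   F   F   F   F   F   F   T   T   F   F   F   F   F   F   T   F   F
  3   T   F   F   F   F   F   F   T   T   F   F   F   F   F   T   T   F   F
  4   T   F   F   T   F   F   F   T   T   F   T   T   F   F   T   T   F   T
  5   T   F   F   T   F   F   F   T   T   F   T   T   F   F   T   T   T   T
  6   T   F   F   T   F   F   F   T   T   T   T   T   T   F   T   T   T   T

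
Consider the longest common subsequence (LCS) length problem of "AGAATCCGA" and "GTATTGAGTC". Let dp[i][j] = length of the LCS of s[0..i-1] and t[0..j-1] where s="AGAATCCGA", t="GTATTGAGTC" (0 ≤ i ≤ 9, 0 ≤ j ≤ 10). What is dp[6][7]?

   ''  G  T  A  T  T  G  A  G  T  C
''  0  0  0  0  0  0  0  0  0  0  0
 A  0  0  0  1  1  1  1  1  1  1  1
 G  0  1  1  1  1  1  2  2  2  2  2
 A  0  1  1  2  2  2  2  3  3  3  3
 A  0  1  1  2  2  2  2  3  3  3  3
 T  0  1  2  2  3  3  3  3  3  4  4
 C  0  1  2  2  3  3  3  3  3  4  5
 C  0  1  2  2  3  3  3  3  3  4  5
 G  0  1  2  2  3  3  4  4  4  4  5
 A  0  1  2  3  3  3  4  5  5  5  5

3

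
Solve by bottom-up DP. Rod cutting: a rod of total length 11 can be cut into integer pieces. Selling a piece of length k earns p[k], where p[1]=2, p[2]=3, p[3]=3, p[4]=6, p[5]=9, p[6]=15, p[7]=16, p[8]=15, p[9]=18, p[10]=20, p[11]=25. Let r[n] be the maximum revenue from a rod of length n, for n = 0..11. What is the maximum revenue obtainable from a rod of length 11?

   n    0    1    2    3    4    5    6    7    8    9   10   11
r[n]    0    2    4    6    8   10   15   17   19   21   23   25

25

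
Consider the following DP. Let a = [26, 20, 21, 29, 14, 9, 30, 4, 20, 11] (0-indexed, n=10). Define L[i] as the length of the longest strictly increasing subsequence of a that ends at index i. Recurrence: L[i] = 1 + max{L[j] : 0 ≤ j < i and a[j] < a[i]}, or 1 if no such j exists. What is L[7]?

   i    0    1    2    3    4    5    6    7    8    9
a[i]   26   20   21   29   14    9   30    4   20   11
L[i]    1    1    2    3    1    1    4    1    2    2

1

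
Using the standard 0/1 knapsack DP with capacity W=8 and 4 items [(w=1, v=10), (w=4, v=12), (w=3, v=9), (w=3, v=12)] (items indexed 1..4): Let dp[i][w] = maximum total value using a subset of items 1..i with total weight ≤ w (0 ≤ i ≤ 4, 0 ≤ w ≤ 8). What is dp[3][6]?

i\w   0   1   2   3   4   5   6   7   8
  0   0   0   0   0   0   0   0   0   0
  1   0  10  10  10  10  10  10  10  10
  2   0  10  10  10  12  22  22  22  22
  3   0  10  10  10  19  22  22  22  31
  4   0  10  10  12  22  22  22  31  34

22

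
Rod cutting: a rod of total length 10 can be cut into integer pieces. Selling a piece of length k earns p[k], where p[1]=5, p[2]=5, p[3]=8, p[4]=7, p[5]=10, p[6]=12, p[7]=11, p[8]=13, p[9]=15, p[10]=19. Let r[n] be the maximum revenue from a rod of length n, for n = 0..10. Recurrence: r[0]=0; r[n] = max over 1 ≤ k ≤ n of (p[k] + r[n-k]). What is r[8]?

40

   n    0    1    2    3    4    5    6    7    8    9   10
r[n]    0    5   10   15   20   25   30   35   40   45   50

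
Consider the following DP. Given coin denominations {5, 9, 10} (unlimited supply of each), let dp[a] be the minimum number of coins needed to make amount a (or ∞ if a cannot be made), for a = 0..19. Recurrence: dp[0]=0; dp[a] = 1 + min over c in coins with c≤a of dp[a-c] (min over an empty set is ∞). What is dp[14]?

 a  0  1  2  3  4  5  6  7  8  9 10 11 12 13 14 15 16 17 18 19
dp  0  -  -  -  -  1  -  -  -  1  1  -  -  -  2  2  -  -  2  2
(- denotes ∞ / unreachable)

2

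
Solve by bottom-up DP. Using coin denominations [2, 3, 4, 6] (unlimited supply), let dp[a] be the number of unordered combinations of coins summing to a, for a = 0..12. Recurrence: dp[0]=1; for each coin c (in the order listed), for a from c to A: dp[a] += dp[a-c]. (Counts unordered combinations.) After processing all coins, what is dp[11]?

5

after  coin     0     1     2     3     4     5     6     7     8     9    10    11    12
          2     1     0     1     0     1     0     1     0     1     0     1     0     1
          3     1     0     1     1     1     1     2     1     2     2     2     2     3
          4     1     0     1     1     2     1     3     2     4     3     5     4     7
          6     1     0     1     1     2     1     4     2     5     4     7     5    11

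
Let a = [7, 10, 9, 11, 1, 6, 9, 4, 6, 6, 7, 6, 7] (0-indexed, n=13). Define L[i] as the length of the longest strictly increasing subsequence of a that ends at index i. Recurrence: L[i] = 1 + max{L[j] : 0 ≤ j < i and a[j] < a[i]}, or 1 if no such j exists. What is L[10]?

   i    0    1    2    3    4    5    6    7    8    9   10   11   12
a[i]    7   10    9   11    1    6    9    4    6    6    7    6    7
L[i]    1    2    2    3    1    2    3    2    3    3    4    3    4

4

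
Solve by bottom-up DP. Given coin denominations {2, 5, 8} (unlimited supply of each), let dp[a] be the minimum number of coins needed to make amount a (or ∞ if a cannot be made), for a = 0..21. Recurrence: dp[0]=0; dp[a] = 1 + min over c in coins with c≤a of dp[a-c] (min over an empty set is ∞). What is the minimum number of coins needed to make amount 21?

 a  0  1  2  3  4  5  6  7  8  9 10 11 12 13 14 15 16 17 18 19 20 21
dp  0  -  1  -  2  1  3  2  1  3  2  4  3  2  4  3  2  4  3  5  4  3
(- denotes ∞ / unreachable)

3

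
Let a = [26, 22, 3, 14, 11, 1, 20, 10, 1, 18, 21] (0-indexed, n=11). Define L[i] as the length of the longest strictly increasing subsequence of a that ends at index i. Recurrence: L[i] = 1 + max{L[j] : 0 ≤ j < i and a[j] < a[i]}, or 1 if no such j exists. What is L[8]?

   i    0    1    2    3    4    5    6    7    8    9   10
a[i]   26   22    3   14   11    1   20   10    1   18   21
L[i]    1    1    1    2    2    1    3    2    1    3    4

1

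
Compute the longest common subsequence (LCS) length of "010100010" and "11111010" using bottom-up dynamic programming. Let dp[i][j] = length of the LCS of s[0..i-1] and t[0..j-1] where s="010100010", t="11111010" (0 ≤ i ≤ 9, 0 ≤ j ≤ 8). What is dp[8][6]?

   ''  1  1  1  1  1  0  1  0
''  0  0  0  0  0  0  0  0  0
 0  0  0  0  0  0  0  1  1  1
 1  0  1  1  1  1  1  1  2  2
 0  0  1  1  1  1  1  2  2  3
 1  0  1  2  2  2  2  2  3  3
 0  0  1  2  2  2  2  3  3  4
 0  0  1  2  2  2  2  3  3  4
 0  0  1  2  2  2  2  3  3  4
 1  0  1  2  3  3  3  3  4  4
 0  0  1  2  3  3  3  4  4  5

3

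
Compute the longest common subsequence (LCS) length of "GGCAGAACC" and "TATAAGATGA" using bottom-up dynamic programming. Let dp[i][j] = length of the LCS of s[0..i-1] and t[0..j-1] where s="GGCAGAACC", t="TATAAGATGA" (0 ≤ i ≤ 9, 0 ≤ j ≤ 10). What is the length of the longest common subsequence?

4

   ''  T  A  T  A  A  G  A  T  G  A
''  0  0  0  0  0  0  0  0  0  0  0
 G  0  0  0  0  0  0  1  1  1  1  1
 G  0  0  0  0  0  0  1  1  1  2  2
 C  0  0  0  0  0  0  1  1  1  2  2
 A  0  0  1  1  1  1  1  2  2  2  3
 G  0  0  1  1  1  1  2  2  2  3  3
 A  0  0  1  1  2  2  2  3  3  3  4
 A  0  0  1  1  2  3  3  3  3  3  4
 C  0  0  1  1  2  3  3  3  3  3  4
 C  0  0  1  1  2  3  3  3  3  3  4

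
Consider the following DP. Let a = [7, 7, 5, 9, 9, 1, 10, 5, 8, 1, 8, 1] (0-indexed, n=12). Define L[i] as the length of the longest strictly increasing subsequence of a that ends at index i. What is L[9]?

1

   i    0    1    2    3    4    5    6    7    8    9   10   11
a[i]    7    7    5    9    9    1   10    5    8    1    8    1
L[i]    1    1    1    2    2    1    3    2    3    1    3    1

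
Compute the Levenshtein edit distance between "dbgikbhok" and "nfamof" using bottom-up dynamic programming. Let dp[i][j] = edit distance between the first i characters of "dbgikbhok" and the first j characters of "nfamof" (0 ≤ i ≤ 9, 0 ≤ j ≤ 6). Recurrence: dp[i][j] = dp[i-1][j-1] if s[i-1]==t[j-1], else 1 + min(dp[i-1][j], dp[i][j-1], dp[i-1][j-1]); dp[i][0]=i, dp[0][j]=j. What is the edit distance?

8

   ''  n  f  a  m  o  f
''  0  1  2  3  4  5  6
 d  1  1  2  3  4  5  6
 b  2  2  2  3  4  5  6
 g  3  3  3  3  4  5  6
 i  4  4  4  4  4  5  6
 k  5  5  5  5  5  5  6
 b  6  6  6  6  6  6  6
 h  7  7  7  7  7  7  7
 o  8  8  8  8  8  7  8
 k  9  9  9  9  9  8  8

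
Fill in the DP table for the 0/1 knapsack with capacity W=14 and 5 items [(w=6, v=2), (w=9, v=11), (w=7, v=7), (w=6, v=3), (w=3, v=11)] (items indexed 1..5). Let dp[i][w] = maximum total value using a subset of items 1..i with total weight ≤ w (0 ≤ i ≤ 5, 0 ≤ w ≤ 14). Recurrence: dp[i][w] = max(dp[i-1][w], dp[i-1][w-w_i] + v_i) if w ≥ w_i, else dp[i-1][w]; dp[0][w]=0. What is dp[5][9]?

i\w   0   1   2   3   4   5   6   7   8   9  10  11  12  13  14
  0   0   0   0   0   0   0   0   0   0   0   0   0   0   0   0
  1   0   0   0   0   0   0   2   2   2   2   2   2   2   2   2
  2   0   0   0   0   0   0   2   2   2  11  11  11  11  11  11
  3   0   0   0   0   0   0   2   7   7  11  11  11  11  11  11
  4   0   0   0   0   0   0   3   7   7  11  11  11  11  11  11
  5   0   0   0  11  11  11  11  11  11  14  18  18  22  22  22

14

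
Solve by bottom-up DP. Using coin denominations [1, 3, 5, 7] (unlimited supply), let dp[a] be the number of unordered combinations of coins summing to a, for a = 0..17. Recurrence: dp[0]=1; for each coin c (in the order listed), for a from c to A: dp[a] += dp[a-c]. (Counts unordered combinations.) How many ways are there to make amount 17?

24

after  coin     0     1     2     3     4     5     6     7     8     9    10    11    12    13    14    15    16    17
          1     1     1     1     1     1     1     1     1     1     1     1     1     1     1     1     1     1     1
          3     1     1     1     2     2     2     3     3     3     4     4     4     5     5     5     6     6     6
          5     1     1     1     2     2     3     4     4     5     6     7     8     9    10    11    13    14    15
          7     1     1     1     2     2     3     4     5     6     7     9    10    12    14    16    19    21    24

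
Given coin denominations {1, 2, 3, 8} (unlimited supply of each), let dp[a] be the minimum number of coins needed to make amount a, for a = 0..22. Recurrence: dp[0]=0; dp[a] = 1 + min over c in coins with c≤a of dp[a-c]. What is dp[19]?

 a  0  1  2  3  4  5  6  7  8  9 10 11 12 13 14 15 16 17 18 19 20 21 22
dp  0  1  1  1  2  2  2  3  1  2  2  2  3  3  3  4  2  3  3  3  4  4  4

3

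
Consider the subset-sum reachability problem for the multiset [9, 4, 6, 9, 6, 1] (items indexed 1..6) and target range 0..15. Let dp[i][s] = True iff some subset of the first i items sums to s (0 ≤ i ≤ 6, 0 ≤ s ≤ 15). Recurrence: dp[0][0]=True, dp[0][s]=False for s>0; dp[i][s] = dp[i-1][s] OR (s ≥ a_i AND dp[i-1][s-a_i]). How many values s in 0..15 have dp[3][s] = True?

i\s   0   1   2   3   4   5   6   7   8   9  10  11  12  13  14  15
  0   T   F   F   F   F   F   F   F   F   F   F   F   F   F   F   F
  1   T   F   F   F   F   F   F   F   F   T   F   F   F   F   F   F
  2   T   F   F   F   T   F   F   F   F   T   F   F   F   T   F   F
  3   T   F   F   F   T   F   T   F   F   T   T   F   F   T   F   T
  4   T   F   F   F   T   F   T   F   F   T   T   F   F   T   F   T
  5   T   F   F   F   T   F   T   F   F   T   T   F   T   T   F   T
  6   T   T   F   F   T   T   T   T   F   T   T   T   T   T   T   T

7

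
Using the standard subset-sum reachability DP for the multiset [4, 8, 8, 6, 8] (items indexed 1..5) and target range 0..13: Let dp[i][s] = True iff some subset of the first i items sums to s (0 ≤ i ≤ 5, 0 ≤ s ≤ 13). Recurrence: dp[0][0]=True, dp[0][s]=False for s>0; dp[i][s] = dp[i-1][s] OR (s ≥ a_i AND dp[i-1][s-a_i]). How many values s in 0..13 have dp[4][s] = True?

6

i\s   0   1   2   3   4   5   6   7   8   9  10  11  12  13
  0   T   F   F   F   F   F   F   F   F   F   F   F   F   F
  1   T   F   F   F   T   F   F   F   F   F   F   F   F   F
  2   T   F   F   F   T   F   F   F   T   F   F   F   T   F
  3   T   F   F   F   T   F   F   F   T   F   F   F   T   F
  4   T   F   F   F   T   F   T   F   T   F   T   F   T   F
  5   T   F   F   F   T   F   T   F   T   F   T   F   T   F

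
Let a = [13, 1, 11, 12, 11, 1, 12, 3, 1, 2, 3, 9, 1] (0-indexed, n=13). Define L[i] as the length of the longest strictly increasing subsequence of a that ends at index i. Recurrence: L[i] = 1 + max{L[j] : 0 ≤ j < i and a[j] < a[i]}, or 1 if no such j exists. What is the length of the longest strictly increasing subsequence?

   i    0    1    2    3    4    5    6    7    8    9   10   11   12
a[i]   13    1   11   12   11    1   12    3    1    2    3    9    1
L[i]    1    1    2    3    2    1    3    2    1    2    3    4    1

4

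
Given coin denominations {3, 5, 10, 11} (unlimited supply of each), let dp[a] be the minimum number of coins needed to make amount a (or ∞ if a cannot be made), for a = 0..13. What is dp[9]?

3

 a  0  1  2  3  4  5  6  7  8  9 10 11 12 13
dp  0  -  -  1  -  1  2  -  2  3  1  1  4  2
(- denotes ∞ / unreachable)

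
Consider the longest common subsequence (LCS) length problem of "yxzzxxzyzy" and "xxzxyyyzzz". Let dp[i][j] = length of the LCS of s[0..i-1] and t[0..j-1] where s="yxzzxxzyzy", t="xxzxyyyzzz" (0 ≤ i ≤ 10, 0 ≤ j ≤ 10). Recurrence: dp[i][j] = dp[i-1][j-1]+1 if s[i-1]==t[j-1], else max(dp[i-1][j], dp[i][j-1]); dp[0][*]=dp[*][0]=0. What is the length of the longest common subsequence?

   ''  x  x  z  x  y  y  y  z  z  z
''  0  0  0  0  0  0  0  0  0  0  0
 y  0  0  0  0  0  1  1  1  1  1  1
 x  0  1  1  1  1  1  1  1  1  1  1
 z  0  1  1  2  2  2  2  2  2  2  2
 z  0  1  1  2  2  2  2  2  3  3  3
 x  0  1  2  2  3  3  3  3  3  3  3
 x  0  1  2  2  3  3  3  3  3  3  3
 z  0  1  2  3  3  3  3  3  4  4  4
 y  0  1  2  3  3  4  4  4  4  4  4
 z  0  1  2  3  3  4  4  4  5  5  5
 y  0  1  2  3  3  4  5  5  5  5  5

5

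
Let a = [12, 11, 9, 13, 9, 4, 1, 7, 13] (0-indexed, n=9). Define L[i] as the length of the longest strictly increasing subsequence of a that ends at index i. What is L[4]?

   i    0    1    2    3    4    5    6    7    8
a[i]   12   11    9   13    9    4    1    7   13
L[i]    1    1    1    2    1    1    1    2    3

1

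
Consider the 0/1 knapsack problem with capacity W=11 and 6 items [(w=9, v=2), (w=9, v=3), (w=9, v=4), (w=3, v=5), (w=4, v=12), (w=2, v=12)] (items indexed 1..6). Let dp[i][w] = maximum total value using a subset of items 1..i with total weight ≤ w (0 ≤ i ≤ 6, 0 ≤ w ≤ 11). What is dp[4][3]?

i\w   0   1   2   3   4   5   6   7   8   9  10  11
  0   0   0   0   0   0   0   0   0   0   0   0   0
  1   0   0   0   0   0   0   0   0   0   2   2   2
  2   0   0   0   0   0   0   0   0   0   3   3   3
  3   0   0   0   0   0   0   0   0   0   4   4   4
  4   0   0   0   5   5   5   5   5   5   5   5   5
  5   0   0   0   5  12  12  12  17  17  17  17  17
  6   0   0  12  12  12  17  24  24  24  29  29  29

5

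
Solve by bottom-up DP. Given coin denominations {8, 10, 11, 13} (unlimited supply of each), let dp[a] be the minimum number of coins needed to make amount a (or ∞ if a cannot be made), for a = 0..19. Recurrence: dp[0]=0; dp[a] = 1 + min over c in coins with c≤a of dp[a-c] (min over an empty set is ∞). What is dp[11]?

1

 a  0  1  2  3  4  5  6  7  8  9 10 11 12 13 14 15 16 17 18 19
dp  0  -  -  -  -  -  -  -  1  -  1  1  -  1  -  -  2  -  2  2
(- denotes ∞ / unreachable)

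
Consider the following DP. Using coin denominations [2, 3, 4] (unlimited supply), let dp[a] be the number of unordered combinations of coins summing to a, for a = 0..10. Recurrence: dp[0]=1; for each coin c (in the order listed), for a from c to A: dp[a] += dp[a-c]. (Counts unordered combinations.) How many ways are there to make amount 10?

after  coin     0     1     2     3     4     5     6     7     8     9    10
          2     1     0     1     0     1     0     1     0     1     0     1
          3     1     0     1     1     1     1     2     1     2     2     2
          4     1     0     1     1     2     1     3     2     4     3     5

5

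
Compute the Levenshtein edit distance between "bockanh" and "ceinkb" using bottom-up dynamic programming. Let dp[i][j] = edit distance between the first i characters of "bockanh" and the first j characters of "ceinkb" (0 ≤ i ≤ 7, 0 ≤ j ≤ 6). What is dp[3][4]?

4

   ''  c  e  i  n  k  b
''  0  1  2  3  4  5  6
 b  1  1  2  3  4  5  5
 o  2  2  2  3  4  5  6
 c  3  2  3  3  4  5  6
 k  4  3  3  4  4  4  5
 a  5  4  4  4  5  5  5
 n  6  5  5  5  4  5  6
 h  7  6  6  6  5  5  6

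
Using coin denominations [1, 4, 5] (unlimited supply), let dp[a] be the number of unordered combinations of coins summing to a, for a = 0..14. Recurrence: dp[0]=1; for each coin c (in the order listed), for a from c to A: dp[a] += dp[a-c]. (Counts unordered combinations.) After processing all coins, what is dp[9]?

5

after  coin     0     1     2     3     4     5     6     7     8     9    10    11    12    13    14
          1     1     1     1     1     1     1     1     1     1     1     1     1     1     1     1
          4     1     1     1     1     2     2     2     2     3     3     3     3     4     4     4
          5     1     1     1     1     2     3     3     3     4     5     6     6     7     8     9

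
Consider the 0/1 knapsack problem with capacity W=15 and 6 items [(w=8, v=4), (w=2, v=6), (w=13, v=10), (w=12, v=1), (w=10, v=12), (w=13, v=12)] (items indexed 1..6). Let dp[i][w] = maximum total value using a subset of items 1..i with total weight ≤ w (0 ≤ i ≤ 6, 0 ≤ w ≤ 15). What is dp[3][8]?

6

i\w   0   1   2   3   4   5   6   7   8   9  10  11  12  13  14  15
  0   0   0   0   0   0   0   0   0   0   0   0   0   0   0   0   0
  1   0   0   0   0   0   0   0   0   4   4   4   4   4   4   4   4
  2   0   0   6   6   6   6   6   6   6   6  10  10  10  10  10  10
  3   0   0   6   6   6   6   6   6   6   6  10  10  10  10  10  16
  4   0   0   6   6   6   6   6   6   6   6  10  10  10  10  10  16
  5   0   0   6   6   6   6   6   6   6   6  12  12  18  18  18  18
  6   0   0   6   6   6   6   6   6   6   6  12  12  18  18  18  18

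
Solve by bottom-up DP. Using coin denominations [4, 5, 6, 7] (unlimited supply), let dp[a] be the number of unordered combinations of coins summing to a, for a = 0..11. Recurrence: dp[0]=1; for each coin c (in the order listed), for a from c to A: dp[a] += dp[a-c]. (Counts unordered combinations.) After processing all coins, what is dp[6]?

after  coin     0     1     2     3     4     5     6     7     8     9    10    11
          4     1     0     0     0     1     0     0     0     1     0     0     0
          5     1     0     0     0     1     1     0     0     1     1     1     0
          6     1     0     0     0     1     1     1     0     1     1     2     1
          7     1     0     0     0     1     1     1     1     1     1     2     2

1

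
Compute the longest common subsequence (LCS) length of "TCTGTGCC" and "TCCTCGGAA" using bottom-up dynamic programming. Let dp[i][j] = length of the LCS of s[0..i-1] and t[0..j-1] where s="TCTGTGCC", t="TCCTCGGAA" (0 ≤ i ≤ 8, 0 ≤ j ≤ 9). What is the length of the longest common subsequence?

5

   ''  T  C  C  T  C  G  G  A  A
''  0  0  0  0  0  0  0  0  0  0
 T  0  1  1  1  1  1  1  1  1  1
 C  0  1  2  2  2  2  2  2  2  2
 T  0  1  2  2  3  3  3  3  3  3
 G  0  1  2  2  3  3  4  4  4  4
 T  0  1  2  2  3  3  4  4  4  4
 G  0  1  2  2  3  3  4  5  5  5
 C  0  1  2  3  3  4  4  5  5  5
 C  0  1  2  3  3  4  4  5  5  5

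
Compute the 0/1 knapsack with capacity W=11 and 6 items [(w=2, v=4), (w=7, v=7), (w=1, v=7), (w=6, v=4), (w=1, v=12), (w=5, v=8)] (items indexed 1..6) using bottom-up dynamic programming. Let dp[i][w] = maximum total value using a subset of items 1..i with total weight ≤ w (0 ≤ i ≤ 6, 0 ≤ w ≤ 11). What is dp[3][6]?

i\w   0   1   2   3   4   5   6   7   8   9  10  11
  0   0   0   0   0   0   0   0   0   0   0   0   0
  1   0   0   4   4   4   4   4   4   4   4   4   4
  2   0   0   4   4   4   4   4   7   7  11  11  11
  3   0   7   7  11  11  11  11  11  14  14  18  18
  4   0   7   7  11  11  11  11  11  14  15  18  18
  5   0  12  19  19  23  23  23  23  23  26  27  30
  6   0  12  19  19  23  23  23  27  27  31  31  31

11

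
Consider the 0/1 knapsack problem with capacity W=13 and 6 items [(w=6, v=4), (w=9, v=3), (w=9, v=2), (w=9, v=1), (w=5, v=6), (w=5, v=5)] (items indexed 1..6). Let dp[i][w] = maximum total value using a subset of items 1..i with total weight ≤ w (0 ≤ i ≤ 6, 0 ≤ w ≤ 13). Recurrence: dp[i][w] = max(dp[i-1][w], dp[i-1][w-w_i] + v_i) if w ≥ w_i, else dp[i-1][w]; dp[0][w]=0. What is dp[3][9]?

i\w   0   1   2   3   4   5   6   7   8   9  10  11  12  13
  0   0   0   0   0   0   0   0   0   0   0   0   0   0   0
  1   0   0   0   0   0   0   4   4   4   4   4   4   4   4
  2   0   0   0   0   0   0   4   4   4   4   4   4   4   4
  3   0   0   0   0   0   0   4   4   4   4   4   4   4   4
  4   0   0   0   0   0   0   4   4   4   4   4   4   4   4
  5   0   0   0   0   0   6   6   6   6   6   6  10  10  10
  6   0   0   0   0   0   6   6   6   6   6  11  11  11  11

4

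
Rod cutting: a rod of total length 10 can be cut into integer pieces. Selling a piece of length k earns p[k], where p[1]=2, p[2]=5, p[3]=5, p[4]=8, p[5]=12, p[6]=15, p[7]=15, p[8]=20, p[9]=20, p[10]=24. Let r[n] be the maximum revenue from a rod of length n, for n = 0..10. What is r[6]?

15

   n    0    1    2    3    4    5    6    7    8    9   10
r[n]    0    2    5    7   10   12   15   17   20   22   25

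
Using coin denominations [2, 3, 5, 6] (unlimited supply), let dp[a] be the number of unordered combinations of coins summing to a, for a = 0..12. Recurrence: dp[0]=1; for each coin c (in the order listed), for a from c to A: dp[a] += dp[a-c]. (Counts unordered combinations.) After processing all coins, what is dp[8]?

after  coin     0     1     2     3     4     5     6     7     8     9    10    11    12
          2     1     0     1     0     1     0     1     0     1     0     1     0     1
          3     1     0     1     1     1     1     2     1     2     2     2     2     3
          5     1     0     1     1     1     2     2     2     3     3     4     4     5
          6     1     0     1     1     1     2     3     2     4     4     5     6     8

4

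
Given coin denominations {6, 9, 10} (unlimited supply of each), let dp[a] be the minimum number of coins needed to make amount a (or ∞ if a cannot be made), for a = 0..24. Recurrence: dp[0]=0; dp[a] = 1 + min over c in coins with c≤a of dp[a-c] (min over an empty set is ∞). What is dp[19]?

2

 a  0  1  2  3  4  5  6  7  8  9 10 11 12 13 14 15 16 17 18 19 20 21 22 23 24
dp  0  -  -  -  -  -  1  -  -  1  1  -  2  -  -  2  2  -  2  2  2  3  3  -  3
(- denotes ∞ / unreachable)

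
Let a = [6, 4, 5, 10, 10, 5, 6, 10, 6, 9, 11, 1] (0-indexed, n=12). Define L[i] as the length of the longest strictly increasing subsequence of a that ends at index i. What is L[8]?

3

   i    0    1    2    3    4    5    6    7    8    9   10   11
a[i]    6    4    5   10   10    5    6   10    6    9   11    1
L[i]    1    1    2    3    3    2    3    4    3    4    5    1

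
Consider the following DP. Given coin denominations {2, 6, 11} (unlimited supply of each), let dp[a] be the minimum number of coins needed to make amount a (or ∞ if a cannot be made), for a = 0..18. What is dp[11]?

 a  0  1  2  3  4  5  6  7  8  9 10 11 12 13 14 15 16 17 18
dp  0  -  1  -  2  -  1  -  2  -  3  1  2  2  3  3  4  2  3
(- denotes ∞ / unreachable)

1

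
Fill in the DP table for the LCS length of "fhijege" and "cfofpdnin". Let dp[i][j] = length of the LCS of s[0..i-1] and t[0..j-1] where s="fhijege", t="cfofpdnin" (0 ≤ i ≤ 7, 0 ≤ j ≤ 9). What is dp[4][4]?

   ''  c  f  o  f  p  d  n  i  n
''  0  0  0  0  0  0  0  0  0  0
 f  0  0  1  1  1  1  1  1  1  1
 h  0  0  1  1  1  1  1  1  1  1
 i  0  0  1  1  1  1  1  1  2  2
 j  0  0  1  1  1  1  1  1  2  2
 e  0  0  1  1  1  1  1  1  2  2
 g  0  0  1  1  1  1  1  1  2  2
 e  0  0  1  1  1  1  1  1  2  2

1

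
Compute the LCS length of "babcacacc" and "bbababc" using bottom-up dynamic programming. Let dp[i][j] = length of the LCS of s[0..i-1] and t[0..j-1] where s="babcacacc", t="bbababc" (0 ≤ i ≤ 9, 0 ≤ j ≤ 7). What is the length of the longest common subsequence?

   ''  b  b  a  b  a  b  c
''  0  0  0  0  0  0  0  0
 b  0  1  1  1  1  1  1  1
 a  0  1  1  2  2  2  2  2
 b  0  1  2  2  3  3  3  3
 c  0  1  2  2  3  3  3  4
 a  0  1  2  3  3  4  4  4
 c  0  1  2  3  3  4  4  5
 a  0  1  2  3  3  4  4  5
 c  0  1  2  3  3  4  4  5
 c  0  1  2  3  3  4  4  5

5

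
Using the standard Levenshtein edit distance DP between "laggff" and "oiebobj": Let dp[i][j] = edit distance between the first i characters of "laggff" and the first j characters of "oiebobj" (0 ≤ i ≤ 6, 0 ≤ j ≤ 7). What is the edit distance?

7

   ''  o  i  e  b  o  b  j
''  0  1  2  3  4  5  6  7
 l  1  1  2  3  4  5  6  7
 a  2  2  2  3  4  5  6  7
 g  3  3  3  3  4  5  6  7
 g  4  4  4  4  4  5  6  7
 f  5  5  5  5  5  5  6  7
 f  6  6  6  6  6  6  6  7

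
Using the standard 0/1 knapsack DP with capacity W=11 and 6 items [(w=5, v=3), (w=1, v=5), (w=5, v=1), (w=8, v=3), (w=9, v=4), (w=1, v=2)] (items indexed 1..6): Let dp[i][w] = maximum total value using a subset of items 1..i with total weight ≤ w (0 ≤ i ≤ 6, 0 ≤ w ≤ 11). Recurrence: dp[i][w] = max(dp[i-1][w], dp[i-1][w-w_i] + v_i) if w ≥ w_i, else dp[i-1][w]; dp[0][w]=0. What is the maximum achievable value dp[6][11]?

11

i\w   0   1   2   3   4   5   6   7   8   9  10  11
  0   0   0   0   0   0   0   0   0   0   0   0   0
  1   0   0   0   0   0   3   3   3   3   3   3   3
  2   0   5   5   5   5   5   8   8   8   8   8   8
  3   0   5   5   5   5   5   8   8   8   8   8   9
  4   0   5   5   5   5   5   8   8   8   8   8   9
  5   0   5   5   5   5   5   8   8   8   8   9   9
  6   0   5   7   7   7   7   8  10  10  10  10  11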